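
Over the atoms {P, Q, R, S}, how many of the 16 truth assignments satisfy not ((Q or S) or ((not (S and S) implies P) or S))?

2

Initial set: {not ((Q or S) or ((not (S and S) implies P) or S))}.
not ((Q or S) or ((not (S and S) implies P) or S)): α-rule — add not (Q or S), not ((not (S and S) implies P) or S).
not (Q or S): α-rule — add not Q, not S.
not ((not (S and S) implies P) or S): α-rule — add not (not (S and S) implies P), not S.
not (not (S and S) implies P): α-rule — add not (S and S), not P.
not (S and S): β-rule — branch into not S  //  not S.
  branch 1 (add not S):
    ○ open, literals {P=0, Q=0, S=0}.
  branch 2 (add not S):
    ○ open, literals {P=0, Q=0, S=0}.
0 branches closed, 2 open.
Each open branch fixes some atoms; the unmentioned ones are free. Counting distinct full assignments: branch {P=0, Q=0, S=0} (R) contributes 2 new; branch {P=0, Q=0, S=0} (R) contributes 0 new. Total: 2.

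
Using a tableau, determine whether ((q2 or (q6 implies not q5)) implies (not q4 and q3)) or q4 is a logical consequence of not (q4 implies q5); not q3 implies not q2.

Yes

Initial set: {not (q4 implies q5); (not q3 implies not q2); not (((q2 or (q6 implies not q5)) implies (not q4 and q3)) or q4)}.
not (q4 implies q5): α-rule — add q4, not q5.
not (((q2 or (q6 implies not q5)) implies (not q4 and q3)) or q4): α-rule — add not ((q2 or (q6 implies not q5)) implies (not q4 and q3)), not q4.
× closes — contains both q4 and not q4.
All 1 branch closes.
Every branch closed, so the premises entail the conclusion.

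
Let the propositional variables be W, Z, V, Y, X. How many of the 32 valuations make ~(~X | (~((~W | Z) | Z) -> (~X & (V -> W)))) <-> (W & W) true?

Initial set: {(~(~X | (~((~W | Z) | Z) -> (~X & (V -> W)))) <-> (W & W))}.
(~(~X | (~((~W | Z) | Z) -> (~X & (V -> W)))) <-> (W & W)): β-rule — branch into ~(~X | (~((~W | Z) | Z) -> (~X & (V -> W)))), (W & W)  //  ~~(~X | (~((~W | Z) | Z) -> (~X & (V -> W)))), ~(W & W).
  branch 1 (add ~(~X | (~((~W | Z) | Z) -> (~X & (V -> W)))), (W & W)):
    ~(~X | (~((~W | Z) | Z) -> (~X & (V -> W)))): α-rule — add ~~X, ~(~((~W | Z) | Z) -> (~X & (V -> W))).
    (W & W): α-rule — add W, W.
    ~(~((~W | Z) | Z) -> (~X & (V -> W))): α-rule — add ~((~W | Z) | Z), ~(~X & (V -> W)).
    ~((~W | Z) | Z): α-rule — add ~(~W | Z), ~Z.
    ~(~W | Z): α-rule — add ~~W, ~Z.
    ~(~X & (V -> W)): β-rule — branch into ~~X  //  ~(V -> W).
      branch 1.1 (add ~~X):
        ○ open, literals {W=T, X=T, Z=F}.
      branch 1.2 (add ~(V -> W)):
        ~(V -> W): α-rule — add V, ~W.
        × closes — contains both W and ~W.
  branch 2 (add ~~(~X | (~((~W | Z) | Z) -> (~X & (V -> W)))), ~(W & W)):
    ~~(~X | (~((~W | Z) | Z) -> (~X & (V -> W)))): β-rule — branch into ~X  //  (~((~W | Z) | Z) -> (~X & (V -> W))).
      branch 2.1 (add ~X):
        ~(W & W): β-rule — branch into ~W  //  ~W.
          branch 2.1.1 (add ~W):
            ○ open, literals {W=F, X=F}.
          branch 2.1.2 (add ~W):
            ○ open, literals {W=F, X=F}.
      branch 2.2 (add (~((~W | Z) | Z) -> (~X & (V -> W)))):
        ~(W & W): β-rule — branch into ~W  //  ~W.
          branch 2.2.1 (add ~W):
            (~((~W | Z) | Z) -> (~X & (V -> W))): β-rule — branch into ~~((~W | Z) | Z)  //  (~X & (V -> W)).
              branch 2.2.1.1 (add ~~((~W | Z) | Z)):
                ~~((~W | Z) | Z): β-rule — branch into (~W | Z)  //  Z.
                  branch 2.2.1.1.1 (add (~W | Z)):
                    (~W | Z): β-rule — branch into ~W  //  Z.
                      branch 2.2.1.1.1.1 (add ~W):
                        ○ open, literals {W=F}.
                      branch 2.2.1.1.1.2 (add Z):
                        ○ open, literals {W=F, Z=T}.
                  branch 2.2.1.1.2 (add Z):
                    ○ open, literals {W=F, Z=T}.
              branch 2.2.1.2 (add (~X & (V -> W))):
                (~X & (V -> W)): α-rule — add ~X, (V -> W).
                (V -> W): β-rule — branch into ~V  //  W.
                  branch 2.2.1.2.1 (add ~V):
                    ○ open, literals {V=F, W=F, X=F}.
                  branch 2.2.1.2.2 (add W):
                    × closes — contains both W and ~W.
          branch 2.2.2 (add ~W):
            (~((~W | Z) | Z) -> (~X & (V -> W))): β-rule — branch into ~~((~W | Z) | Z)  //  (~X & (V -> W)).
              branch 2.2.2.1 (add ~~((~W | Z) | Z)):
                ~~((~W | Z) | Z): β-rule — branch into (~W | Z)  //  Z.
                  branch 2.2.2.1.1 (add (~W | Z)):
                    (~W | Z): β-rule — branch into ~W  //  Z.
                      branch 2.2.2.1.1.1 (add ~W):
                        ○ open, literals {W=F}.
                      branch 2.2.2.1.1.2 (add Z):
                        ○ open, literals {W=F, Z=T}.
                  branch 2.2.2.1.2 (add Z):
                    ○ open, literals {W=F, Z=T}.
              branch 2.2.2.2 (add (~X & (V -> W))):
                (~X & (V -> W)): α-rule — add ~X, (V -> W).
                (V -> W): β-rule — branch into ~V  //  W.
                  branch 2.2.2.2.1 (add ~V):
                    ○ open, literals {V=F, W=F, X=F}.
                  branch 2.2.2.2.2 (add W):
                    × closes — contains both W and ~W.
3 branches closed, 11 open.
Each open branch fixes some atoms; the unmentioned ones are free. Counting distinct full assignments: branch {W=T, X=T, Z=F} (V, Y) contributes 4 new; branch {W=F, X=F} (Z, V, Y) contributes 8 new; branch {W=F, X=F} (Z, V, Y) contributes 0 new; branch {W=F} (Z, V, Y, X) contributes 8 new; branch {W=F, Z=T} (V, Y, X) contributes 0 new; branch {W=F, Z=T} (V, Y, X) contributes 0 new; branch {V=F, W=F, X=F} (Z, Y) contributes 0 new; branch {W=F} (Z, V, Y, X) contributes 0 new; branch {W=F, Z=T} (V, Y, X) contributes 0 new; branch {W=F, Z=T} (V, Y, X) contributes 0 new; branch {V=F, W=F, X=F} (Z, Y) contributes 0 new. Total: 20.

20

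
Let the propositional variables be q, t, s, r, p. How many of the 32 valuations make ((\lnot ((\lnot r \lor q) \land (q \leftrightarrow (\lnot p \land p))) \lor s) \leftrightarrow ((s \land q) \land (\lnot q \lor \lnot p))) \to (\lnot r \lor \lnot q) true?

30

Initial set: {T (((\lnot ((\lnot r \lor q) \land (q \leftrightarrow (\lnot p \land p))) \lor s) \leftrightarrow ((s \land q) \land (\lnot q \lor \lnot p))) \to (\lnot r \lor \lnot q))}.
T (((\lnot ((\lnot r \lor q) \land (q \leftrightarrow (\lnot p \land p))) \lor s) \leftrightarrow ((s \land q) \land (\lnot q \lor \lnot p))) \to (\lnot r \lor \lnot q)): β-rule — branch into F ((\lnot ((\lnot r \lor q) \land (q \leftrightarrow (\lnot p \land p))) \lor s) \leftrightarrow ((s \land q) \land (\lnot q \lor \lnot p)))  //  T (\lnot r \lor \lnot q).
  branch 1 (add F ((\lnot ((\lnot r \lor q) \land (q \leftrightarrow (\lnot p \land p))) \lor s) \leftrightarrow ((s \land q) \land (\lnot q \lor \lnot p)))):
    F ((\lnot ((\lnot r \lor q) \land (q \leftrightarrow (\lnot p \land p))) \lor s) \leftrightarrow ((s \land q) \land (\lnot q \lor \lnot p))): β-rule — branch into T (\lnot ((\lnot r \lor q) \land (q \leftrightarrow (\lnot p \land p))) \lor s), F ((s \land q) \land (\lnot q \lor \lnot p))  //  F (\lnot ((\lnot r \lor q) \land (q \leftrightarrow (\lnot p \land p))) \lor s), T ((s \land q) \land (\lnot q \lor \lnot p)).
      branch 1.1 (add T (\lnot ((\lnot r \lor q) \land (q \leftrightarrow (\lnot p \land p))) \lor s), F ((s \land q) \land (\lnot q \lor \lnot p))):
        T (\lnot ((\lnot r \lor q) \land (q \leftrightarrow (\lnot p \land p))) \lor s): β-rule — branch into T \lnot ((\lnot r \lor q) \land (q \leftrightarrow (\lnot p \land p)))  //  T s.
          branch 1.1.1 (add T \lnot ((\lnot r \lor q) \land (q \leftrightarrow (\lnot p \land p)))):
            F ((s \land q) \land (\lnot q \lor \lnot p)): β-rule — branch into F (s \land q)  //  F (\lnot q \lor \lnot p).
              branch 1.1.1.1 (add F (s \land q)):
                T \lnot ((\lnot r \lor q) \land (q \leftrightarrow (\lnot p \land p))): β-rule — branch into F (\lnot r \lor q)  //  F (q \leftrightarrow (\lnot p \land p)).
                  branch 1.1.1.1.1 (add F (\lnot r \lor q)):
                    F (\lnot r \lor q): α-rule — add F \lnot r, F q.
                    F (s \land q): β-rule — branch into F s  //  F q.
                      branch 1.1.1.1.1.1 (add F s):
                        ○ open, literals {q=0, r=1, s=0}.
                      branch 1.1.1.1.1.2 (add F q):
                        ○ open, literals {q=0, r=1}.
                  branch 1.1.1.1.2 (add F (q \leftrightarrow (\lnot p \land p))):
                    F (s \land q): β-rule — branch into F s  //  F q.
                      branch 1.1.1.1.2.1 (add F s):
                        F (q \leftrightarrow (\lnot p \land p)): β-rule — branch into T q, F (\lnot p \land p)  //  F q, T (\lnot p \land p).
                          branch 1.1.1.1.2.1.1 (add T q, F (\lnot p \land p)):
                            F (\lnot p \land p): β-rule — branch into F \lnot p  //  F p.
                              branch 1.1.1.1.2.1.1.1 (add F \lnot p):
                                ○ open, literals {p=1, q=1, s=0}.
                              branch 1.1.1.1.2.1.1.2 (add F p):
                                ○ open, literals {p=0, q=1, s=0}.
                          branch 1.1.1.1.2.1.2 (add F q, T (\lnot p \land p)):
                            T (\lnot p \land p): α-rule — add T \lnot p, T p.
                            × closes — contains both p and \lnot p.
                      branch 1.1.1.1.2.2 (add F q):
                        F (q \leftrightarrow (\lnot p \land p)): β-rule — branch into T q, F (\lnot p \land p)  //  F q, T (\lnot p \land p).
                          branch 1.1.1.1.2.2.1 (add T q, F (\lnot p \land p)):
                            × closes — contains both q and \lnot q.
                          branch 1.1.1.1.2.2.2 (add F q, T (\lnot p \land p)):
                            T (\lnot p \land p): α-rule — add T \lnot p, T p.
                            × closes — contains both p and \lnot p.
              branch 1.1.1.2 (add F (\lnot q \lor \lnot p)):
                F (\lnot q \lor \lnot p): α-rule — add F \lnot q, F \lnot p.
                T \lnot ((\lnot r \lor q) \land (q \leftrightarrow (\lnot p \land p))): β-rule — branch into F (\lnot r \lor q)  //  F (q \leftrightarrow (\lnot p \land p)).
                  branch 1.1.1.2.1 (add F (\lnot r \lor q)):
                    F (\lnot r \lor q): α-rule — add F \lnot r, F q.
                    × closes — contains both q and \lnot q.
                  branch 1.1.1.2.2 (add F (q \leftrightarrow (\lnot p \land p))):
                    F (q \leftrightarrow (\lnot p \land p)): β-rule — branch into T q, F (\lnot p \land p)  //  F q, T (\lnot p \land p).
                      branch 1.1.1.2.2.1 (add T q, F (\lnot p \land p)):
                        F (\lnot p \land p): β-rule — branch into F \lnot p  //  F p.
                          branch 1.1.1.2.2.1.1 (add F \lnot p):
                            ○ open, literals {p=1, q=1}.
                          branch 1.1.1.2.2.1.2 (add F p):
                            × closes — contains both p and \lnot p.
                      branch 1.1.1.2.2.2 (add F q, T (\lnot p \land p)):
                        × closes — contains both q and \lnot q.
          branch 1.1.2 (add T s):
            F ((s \land q) \land (\lnot q \lor \lnot p)): β-rule — branch into F (s \land q)  //  F (\lnot q \lor \lnot p).
              branch 1.1.2.1 (add F (s \land q)):
                F (s \land q): β-rule — branch into F s  //  F q.
                  branch 1.1.2.1.1 (add F s):
                    × closes — contains both s and \lnot s.
                  branch 1.1.2.1.2 (add F q):
                    ○ open, literals {q=0, s=1}.
              branch 1.1.2.2 (add F (\lnot q \lor \lnot p)):
                F (\lnot q \lor \lnot p): α-rule — add F \lnot q, F \lnot p.
                ○ open, literals {p=1, q=1, s=1}.
      branch 1.2 (add F (\lnot ((\lnot r \lor q) \land (q \leftrightarrow (\lnot p \land p))) \lor s), T ((s \land q) \land (\lnot q \lor \lnot p))):
        F (\lnot ((\lnot r \lor q) \land (q \leftrightarrow (\lnot p \land p))) \lor s): α-rule — add F \lnot ((\lnot r \lor q) \land (q \leftrightarrow (\lnot p \land p))), F s.
        T ((s \land q) \land (\lnot q \lor \lnot p)): α-rule — add T (s \land q), T (\lnot q \lor \lnot p).
        F \lnot ((\lnot r \lor q) \land (q \leftrightarrow (\lnot p \land p))): α-rule — add T (\lnot r \lor q), T (q \leftrightarrow (\lnot p \land p)).
        T (s \land q): α-rule — add T s, T q.
        × closes — contains both s and \lnot s.
  branch 2 (add T (\lnot r \lor \lnot q)):
    T (\lnot r \lor \lnot q): β-rule — branch into T \lnot r  //  T \lnot q.
      branch 2.1 (add T \lnot r):
        ○ open, literals {r=0}.
      branch 2.2 (add T \lnot q):
        ○ open, literals {q=0}.
8 branches closed, 9 open.
Each open branch fixes some atoms; the unmentioned ones are free. Counting distinct full assignments: branch {q=0, r=1, s=0} (t, p) contributes 4 new; branch {q=0, r=1} (t, s, p) contributes 4 new; branch {p=1, q=1, s=0} (t, r) contributes 4 new; branch {p=0, q=1, s=0} (t, r) contributes 4 new; branch {p=1, q=1} (t, s, r) contributes 4 new; branch {q=0, s=1} (t, r, p) contributes 4 new; branch {p=1, q=1, s=1} (t, r) contributes 0 new; branch {r=0} (q, t, s, p) contributes 6 new; branch {q=0} (t, s, r, p) contributes 0 new. Total: 30.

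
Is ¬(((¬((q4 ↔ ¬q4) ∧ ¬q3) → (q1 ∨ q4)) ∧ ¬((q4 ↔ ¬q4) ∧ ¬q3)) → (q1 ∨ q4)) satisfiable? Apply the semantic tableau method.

Unsatisfiable

Initial set: {T ¬(((¬((q4 ↔ ¬q4) ∧ ¬q3) → (q1 ∨ q4)) ∧ ¬((q4 ↔ ¬q4) ∧ ¬q3)) → (q1 ∨ q4))}.
T ¬(((¬((q4 ↔ ¬q4) ∧ ¬q3) → (q1 ∨ q4)) ∧ ¬((q4 ↔ ¬q4) ∧ ¬q3)) → (q1 ∨ q4)): α-rule — add T ((¬((q4 ↔ ¬q4) ∧ ¬q3) → (q1 ∨ q4)) ∧ ¬((q4 ↔ ¬q4) ∧ ¬q3)), F (q1 ∨ q4).
T ((¬((q4 ↔ ¬q4) ∧ ¬q3) → (q1 ∨ q4)) ∧ ¬((q4 ↔ ¬q4) ∧ ¬q3)): α-rule — add T (¬((q4 ↔ ¬q4) ∧ ¬q3) → (q1 ∨ q4)), T ¬((q4 ↔ ¬q4) ∧ ¬q3).
F (q1 ∨ q4): α-rule — add F q1, F q4.
T (¬((q4 ↔ ¬q4) ∧ ¬q3) → (q1 ∨ q4)): β-rule — branch into F ¬((q4 ↔ ¬q4) ∧ ¬q3)  //  T (q1 ∨ q4).
  branch 1 (add F ¬((q4 ↔ ¬q4) ∧ ¬q3)):
    F ¬((q4 ↔ ¬q4) ∧ ¬q3): α-rule — add T (q4 ↔ ¬q4), T ¬q3.
    T ¬((q4 ↔ ¬q4) ∧ ¬q3): β-rule — branch into F (q4 ↔ ¬q4)  //  F ¬q3.
      branch 1.1 (add F (q4 ↔ ¬q4)):
        T (q4 ↔ ¬q4): β-rule — branch into T q4, T ¬q4  //  F q4, F ¬q4.
          branch 1.1.1 (add T q4, T ¬q4):
            × closes — contains both q4 and ¬q4.
          branch 1.1.2 (add F q4, F ¬q4):
            × closes — contains both q4 and ¬q4.
      branch 1.2 (add F ¬q3):
        × closes — contains both q3 and ¬q3.
  branch 2 (add T (q1 ∨ q4)):
    T ¬((q4 ↔ ¬q4) ∧ ¬q3): β-rule — branch into F (q4 ↔ ¬q4)  //  F ¬q3.
      branch 2.1 (add F (q4 ↔ ¬q4)):
        T (q1 ∨ q4): β-rule — branch into T q1  //  T q4.
          branch 2.1.1 (add T q1):
            × closes — contains both q1 and ¬q1.
          branch 2.1.2 (add T q4):
            × closes — contains both q4 and ¬q4.
      branch 2.2 (add F ¬q3):
        T (q1 ∨ q4): β-rule — branch into T q1  //  T q4.
          branch 2.2.1 (add T q1):
            × closes — contains both q1 and ¬q1.
          branch 2.2.2 (add T q4):
            × closes — contains both q4 and ¬q4.
All 7 branches close.
Every branch closed; the formula is unsatisfiable.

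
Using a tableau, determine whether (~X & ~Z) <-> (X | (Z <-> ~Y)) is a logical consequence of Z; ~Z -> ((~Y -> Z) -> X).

No

Initial set: {T Z; T (~Z -> ((~Y -> Z) -> X)); F ((~X & ~Z) <-> (X | (Z <-> ~Y)))}.
T (~Z -> ((~Y -> Z) -> X)): β-rule — branch into F ~Z  //  T ((~Y -> Z) -> X).
  branch 1 (add F ~Z):
    F ((~X & ~Z) <-> (X | (Z <-> ~Y))): β-rule — branch into T (~X & ~Z), F (X | (Z <-> ~Y))  //  F (~X & ~Z), T (X | (Z <-> ~Y)).
      branch 1.1 (add T (~X & ~Z), F (X | (Z <-> ~Y))):
        T (~X & ~Z): α-rule — add T ~X, T ~Z.
        × closes — contains both Z and ~Z.
      branch 1.2 (add F (~X & ~Z), T (X | (Z <-> ~Y))):
        F (~X & ~Z): β-rule — branch into F ~X  //  F ~Z.
          branch 1.2.1 (add F ~X):
            T (X | (Z <-> ~Y)): β-rule — branch into T X  //  T (Z <-> ~Y).
              branch 1.2.1.1 (add T X):
                ○ open, literals {X=T, Z=T}.
              branch 1.2.1.2 (add T (Z <-> ~Y)):
                T (Z <-> ~Y): β-rule — branch into T Z, T ~Y  //  F Z, F ~Y.
                  branch 1.2.1.2.1 (add T Z, T ~Y):
                    ○ open, literals {X=T, Y=F, Z=T}.
                  branch 1.2.1.2.2 (add F Z, F ~Y):
                    × closes — contains both Z and ~Z.
          branch 1.2.2 (add F ~Z):
            T (X | (Z <-> ~Y)): β-rule — branch into T X  //  T (Z <-> ~Y).
              branch 1.2.2.1 (add T X):
                ○ open, literals {X=T, Z=T}.
              branch 1.2.2.2 (add T (Z <-> ~Y)):
                T (Z <-> ~Y): β-rule — branch into T Z, T ~Y  //  F Z, F ~Y.
                  branch 1.2.2.2.1 (add T Z, T ~Y):
                    ○ open, literals {Y=F, Z=T}.
                  branch 1.2.2.2.2 (add F Z, F ~Y):
                    × closes — contains both Z and ~Z.
  branch 2 (add T ((~Y -> Z) -> X)):
    F ((~X & ~Z) <-> (X | (Z <-> ~Y))): β-rule — branch into T (~X & ~Z), F (X | (Z <-> ~Y))  //  F (~X & ~Z), T (X | (Z <-> ~Y)).
      branch 2.1 (add T (~X & ~Z), F (X | (Z <-> ~Y))):
        T (~X & ~Z): α-rule — add T ~X, T ~Z.
        × closes — contains both Z and ~Z.
      branch 2.2 (add F (~X & ~Z), T (X | (Z <-> ~Y))):
        T ((~Y -> Z) -> X): β-rule — branch into F (~Y -> Z)  //  T X.
          branch 2.2.1 (add F (~Y -> Z)):
            F (~Y -> Z): α-rule — add T ~Y, F Z.
            × closes — contains both Z and ~Z.
          branch 2.2.2 (add T X):
            F (~X & ~Z): β-rule — branch into F ~X  //  F ~Z.
              branch 2.2.2.1 (add F ~X):
                T (X | (Z <-> ~Y)): β-rule — branch into T X  //  T (Z <-> ~Y).
                  branch 2.2.2.1.1 (add T X):
                    ○ open, literals {X=T, Z=T}.
                  branch 2.2.2.1.2 (add T (Z <-> ~Y)):
                    T (Z <-> ~Y): β-rule — branch into T Z, T ~Y  //  F Z, F ~Y.
                      branch 2.2.2.1.2.1 (add T Z, T ~Y):
                        ○ open, literals {X=T, Y=F, Z=T}.
                      branch 2.2.2.1.2.2 (add F Z, F ~Y):
                        × closes — contains both Z and ~Z.
              branch 2.2.2.2 (add F ~Z):
                T (X | (Z <-> ~Y)): β-rule — branch into T X  //  T (Z <-> ~Y).
                  branch 2.2.2.2.1 (add T X):
                    ○ open, literals {X=T, Z=T}.
                  branch 2.2.2.2.2 (add T (Z <-> ~Y)):
                    T (Z <-> ~Y): β-rule — branch into T Z, T ~Y  //  F Z, F ~Y.
                      branch 2.2.2.2.2.1 (add T Z, T ~Y):
                        ○ open, literals {X=T, Y=F, Z=T}.
                      branch 2.2.2.2.2.2 (add F Z, F ~Y):
                        × closes — contains both Z and ~Z.
7 branches closed, 8 open.
An open branch gives a countermodel: X=T, Z=T (unmentioned atoms arbitrary); the premises hold there but the conclusion fails.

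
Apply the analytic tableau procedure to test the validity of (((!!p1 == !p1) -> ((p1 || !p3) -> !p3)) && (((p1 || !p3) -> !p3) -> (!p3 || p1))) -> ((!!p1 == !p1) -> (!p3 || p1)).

Valid

Assume the negation and expand:
Initial set: {F ((((!!p1 == !p1) -> ((p1 || !p3) -> !p3)) && (((p1 || !p3) -> !p3) -> (!p3 || p1))) -> ((!!p1 == !p1) -> (!p3 || p1)))}.
F ((((!!p1 == !p1) -> ((p1 || !p3) -> !p3)) && (((p1 || !p3) -> !p3) -> (!p3 || p1))) -> ((!!p1 == !p1) -> (!p3 || p1))): α-rule — add T (((!!p1 == !p1) -> ((p1 || !p3) -> !p3)) && (((p1 || !p3) -> !p3) -> (!p3 || p1))), F ((!!p1 == !p1) -> (!p3 || p1)).
T (((!!p1 == !p1) -> ((p1 || !p3) -> !p3)) && (((p1 || !p3) -> !p3) -> (!p3 || p1))): α-rule — add T ((!!p1 == !p1) -> ((p1 || !p3) -> !p3)), T (((p1 || !p3) -> !p3) -> (!p3 || p1)).
F ((!!p1 == !p1) -> (!p3 || p1)): α-rule — add T (!!p1 == !p1), F (!p3 || p1).
F (!p3 || p1): α-rule — add F !p3, F p1.
T ((!!p1 == !p1) -> ((p1 || !p3) -> !p3)): β-rule — branch into F (!!p1 == !p1)  //  T ((p1 || !p3) -> !p3).
  branch 1 (add F (!!p1 == !p1)):
    T (((p1 || !p3) -> !p3) -> (!p3 || p1)): β-rule — branch into F ((p1 || !p3) -> !p3)  //  T (!p3 || p1).
      branch 1.1 (add F ((p1 || !p3) -> !p3)):
        F ((p1 || !p3) -> !p3): α-rule — add T (p1 || !p3), F !p3.
        T (!!p1 == !p1): β-rule — branch into T !!p1, T !p1  //  F !!p1, F !p1.
          branch 1.1.1 (add T !!p1, T !p1):
            T !!p1: drop double negation, giving T p1.
            × closes — contains both p1 and !p1.
          branch 1.1.2 (add F !!p1, F !p1):
            × closes — contains both p1 and !p1.
      branch 1.2 (add T (!p3 || p1)):
        T (!!p1 == !p1): β-rule — branch into T !!p1, T !p1  //  F !!p1, F !p1.
          branch 1.2.1 (add T !!p1, T !p1):
            T !!p1: drop double negation, giving T p1.
            × closes — contains both p1 and !p1.
          branch 1.2.2 (add F !!p1, F !p1):
            × closes — contains both p1 and !p1.
  branch 2 (add T ((p1 || !p3) -> !p3)):
    T (((p1 || !p3) -> !p3) -> (!p3 || p1)): β-rule — branch into F ((p1 || !p3) -> !p3)  //  T (!p3 || p1).
      branch 2.1 (add F ((p1 || !p3) -> !p3)):
        F ((p1 || !p3) -> !p3): α-rule — add T (p1 || !p3), F !p3.
        T (!!p1 == !p1): β-rule — branch into T !!p1, T !p1  //  F !!p1, F !p1.
          branch 2.1.1 (add T !!p1, T !p1):
            T !!p1: drop double negation, giving T p1.
            × closes — contains both p1 and !p1.
          branch 2.1.2 (add F !!p1, F !p1):
            × closes — contains both p1 and !p1.
      branch 2.2 (add T (!p3 || p1)):
        T (!!p1 == !p1): β-rule — branch into T !!p1, T !p1  //  F !!p1, F !p1.
          branch 2.2.1 (add T !!p1, T !p1):
            T !!p1: drop double negation, giving T p1.
            × closes — contains both p1 and !p1.
          branch 2.2.2 (add F !!p1, F !p1):
            × closes — contains both p1 and !p1.
All 8 branches close.
Every branch closed, so the negation is unsatisfiable and the formula is valid.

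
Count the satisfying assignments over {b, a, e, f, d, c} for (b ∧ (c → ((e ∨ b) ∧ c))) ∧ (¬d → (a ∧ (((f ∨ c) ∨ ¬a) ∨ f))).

Initial set: {((b ∧ (c → ((e ∨ b) ∧ c))) ∧ (¬d → (a ∧ (((f ∨ c) ∨ ¬a) ∨ f))))}.
((b ∧ (c → ((e ∨ b) ∧ c))) ∧ (¬d → (a ∧ (((f ∨ c) ∨ ¬a) ∨ f)))): α-rule — add (b ∧ (c → ((e ∨ b) ∧ c))), (¬d → (a ∧ (((f ∨ c) ∨ ¬a) ∨ f))).
(b ∧ (c → ((e ∨ b) ∧ c))): α-rule — add b, (c → ((e ∨ b) ∧ c)).
(¬d → (a ∧ (((f ∨ c) ∨ ¬a) ∨ f))): β-rule — branch into ¬¬d  //  (a ∧ (((f ∨ c) ∨ ¬a) ∨ f)).
  branch 1 (add ¬¬d):
    (c → ((e ∨ b) ∧ c)): β-rule — branch into ¬c  //  ((e ∨ b) ∧ c).
      branch 1.1 (add ¬c):
        ○ open, literals {b=T, c=F, d=T}.
      branch 1.2 (add ((e ∨ b) ∧ c)):
        ((e ∨ b) ∧ c): α-rule — add (e ∨ b), c.
        (e ∨ b): β-rule — branch into e  //  b.
          branch 1.2.1 (add e):
            ○ open, literals {b=T, c=T, d=T, e=T}.
          branch 1.2.2 (add b):
            ○ open, literals {b=T, c=T, d=T}.
  branch 2 (add (a ∧ (((f ∨ c) ∨ ¬a) ∨ f))):
    (a ∧ (((f ∨ c) ∨ ¬a) ∨ f)): α-rule — add a, (((f ∨ c) ∨ ¬a) ∨ f).
    (c → ((e ∨ b) ∧ c)): β-rule — branch into ¬c  //  ((e ∨ b) ∧ c).
      branch 2.1 (add ¬c):
        (((f ∨ c) ∨ ¬a) ∨ f): β-rule — branch into ((f ∨ c) ∨ ¬a)  //  f.
          branch 2.1.1 (add ((f ∨ c) ∨ ¬a)):
            ((f ∨ c) ∨ ¬a): β-rule — branch into (f ∨ c)  //  ¬a.
              branch 2.1.1.1 (add (f ∨ c)):
                (f ∨ c): β-rule — branch into f  //  c.
                  branch 2.1.1.1.1 (add f):
                    ○ open, literals {a=T, b=T, c=F, f=T}.
                  branch 2.1.1.1.2 (add c):
                    × closes — contains both c and ¬c.
              branch 2.1.1.2 (add ¬a):
                × closes — contains both a and ¬a.
          branch 2.1.2 (add f):
            ○ open, literals {a=T, b=T, c=F, f=T}.
      branch 2.2 (add ((e ∨ b) ∧ c)):
        ((e ∨ b) ∧ c): α-rule — add (e ∨ b), c.
        (((f ∨ c) ∨ ¬a) ∨ f): β-rule — branch into ((f ∨ c) ∨ ¬a)  //  f.
          branch 2.2.1 (add ((f ∨ c) ∨ ¬a)):
            (e ∨ b): β-rule — branch into e  //  b.
              branch 2.2.1.1 (add e):
                ((f ∨ c) ∨ ¬a): β-rule — branch into (f ∨ c)  //  ¬a.
                  branch 2.2.1.1.1 (add (f ∨ c)):
                    (f ∨ c): β-rule — branch into f  //  c.
                      branch 2.2.1.1.1.1 (add f):
                        ○ open, literals {a=T, b=T, c=T, e=T, f=T}.
                      branch 2.2.1.1.1.2 (add c):
                        ○ open, literals {a=T, b=T, c=T, e=T}.
                  branch 2.2.1.1.2 (add ¬a):
                    × closes — contains both a and ¬a.
              branch 2.2.1.2 (add b):
                ((f ∨ c) ∨ ¬a): β-rule — branch into (f ∨ c)  //  ¬a.
                  branch 2.2.1.2.1 (add (f ∨ c)):
                    (f ∨ c): β-rule — branch into f  //  c.
                      branch 2.2.1.2.1.1 (add f):
                        ○ open, literals {a=T, b=T, c=T, f=T}.
                      branch 2.2.1.2.1.2 (add c):
                        ○ open, literals {a=T, b=T, c=T}.
                  branch 2.2.1.2.2 (add ¬a):
                    × closes — contains both a and ¬a.
          branch 2.2.2 (add f):
            (e ∨ b): β-rule — branch into e  //  b.
              branch 2.2.2.1 (add e):
                ○ open, literals {a=T, b=T, c=T, e=T, f=T}.
              branch 2.2.2.2 (add b):
                ○ open, literals {a=T, b=T, c=T, f=T}.
4 branches closed, 11 open.
Each open branch fixes some atoms; the unmentioned ones are free. Counting distinct full assignments: branch {b=T, c=F, d=T} (a, e, f) contributes 8 new; branch {b=T, c=T, d=T, e=T} (a, f) contributes 4 new; branch {b=T, c=T, d=T} (a, e, f) contributes 4 new; branch {a=T, b=T, c=F, f=T} (e, d) contributes 2 new; branch {a=T, b=T, c=F, f=T} (e, d) contributes 0 new; branch {a=T, b=T, c=T, e=T, f=T} (d) contributes 1 new; branch {a=T, b=T, c=T, e=T} (f, d) contributes 1 new; branch {a=T, b=T, c=T, f=T} (e, d) contributes 1 new; branch {a=T, b=T, c=T} (e, f, d) contributes 1 new; branch {a=T, b=T, c=T, e=T, f=T} (d) contributes 0 new; branch {a=T, b=T, c=T, f=T} (e, d) contributes 0 new. Total: 22.

22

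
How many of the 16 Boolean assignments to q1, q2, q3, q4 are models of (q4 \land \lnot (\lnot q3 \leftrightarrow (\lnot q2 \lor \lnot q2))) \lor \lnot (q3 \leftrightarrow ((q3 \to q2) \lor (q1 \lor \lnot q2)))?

10

Initial set: {((q4 \land \lnot (\lnot q3 \leftrightarrow (\lnot q2 \lor \lnot q2))) \lor \lnot (q3 \leftrightarrow ((q3 \to q2) \lor (q1 \lor \lnot q2))))}.
((q4 \land \lnot (\lnot q3 \leftrightarrow (\lnot q2 \lor \lnot q2))) \lor \lnot (q3 \leftrightarrow ((q3 \to q2) \lor (q1 \lor \lnot q2)))): β-rule — branch into (q4 \land \lnot (\lnot q3 \leftrightarrow (\lnot q2 \lor \lnot q2)))  //  \lnot (q3 \leftrightarrow ((q3 \to q2) \lor (q1 \lor \lnot q2))).
  branch 1 (add (q4 \land \lnot (\lnot q3 \leftrightarrow (\lnot q2 \lor \lnot q2)))):
    (q4 \land \lnot (\lnot q3 \leftrightarrow (\lnot q2 \lor \lnot q2))): α-rule — add q4, \lnot (\lnot q3 \leftrightarrow (\lnot q2 \lor \lnot q2)).
    \lnot (\lnot q3 \leftrightarrow (\lnot q2 \lor \lnot q2)): β-rule — branch into \lnot q3, \lnot (\lnot q2 \lor \lnot q2)  //  \lnot \lnot q3, (\lnot q2 \lor \lnot q2).
      branch 1.1 (add \lnot q3, \lnot (\lnot q2 \lor \lnot q2)):
        \lnot (\lnot q2 \lor \lnot q2): α-rule — add \lnot \lnot q2, \lnot \lnot q2.
        ○ open, literals {q2=T, q3=F, q4=T}.
      branch 1.2 (add \lnot \lnot q3, (\lnot q2 \lor \lnot q2)):
        (\lnot q2 \lor \lnot q2): β-rule — branch into \lnot q2  //  \lnot q2.
          branch 1.2.1 (add \lnot q2):
            ○ open, literals {q2=F, q3=T, q4=T}.
          branch 1.2.2 (add \lnot q2):
            ○ open, literals {q2=F, q3=T, q4=T}.
  branch 2 (add \lnot (q3 \leftrightarrow ((q3 \to q2) \lor (q1 \lor \lnot q2)))):
    \lnot (q3 \leftrightarrow ((q3 \to q2) \lor (q1 \lor \lnot q2))): β-rule — branch into q3, \lnot ((q3 \to q2) \lor (q1 \lor \lnot q2))  //  \lnot q3, ((q3 \to q2) \lor (q1 \lor \lnot q2)).
      branch 2.1 (add q3, \lnot ((q3 \to q2) \lor (q1 \lor \lnot q2))):
        \lnot ((q3 \to q2) \lor (q1 \lor \lnot q2)): α-rule — add \lnot (q3 \to q2), \lnot (q1 \lor \lnot q2).
        \lnot (q3 \to q2): α-rule — add q3, \lnot q2.
        \lnot (q1 \lor \lnot q2): α-rule — add \lnot q1, \lnot \lnot q2.
        × closes — contains both q2 and \lnot q2.
      branch 2.2 (add \lnot q3, ((q3 \to q2) \lor (q1 \lor \lnot q2))):
        ((q3 \to q2) \lor (q1 \lor \lnot q2)): β-rule — branch into (q3 \to q2)  //  (q1 \lor \lnot q2).
          branch 2.2.1 (add (q3 \to q2)):
            (q3 \to q2): β-rule — branch into \lnot q3  //  q2.
              branch 2.2.1.1 (add \lnot q3):
                ○ open, literals {q3=F}.
              branch 2.2.1.2 (add q2):
                ○ open, literals {q2=T, q3=F}.
          branch 2.2.2 (add (q1 \lor \lnot q2)):
            (q1 \lor \lnot q2): β-rule — branch into q1  //  \lnot q2.
              branch 2.2.2.1 (add q1):
                ○ open, literals {q1=T, q3=F}.
              branch 2.2.2.2 (add \lnot q2):
                ○ open, literals {q2=F, q3=F}.
1 branch closed, 7 open.
Each open branch fixes some atoms; the unmentioned ones are free. Counting distinct full assignments: branch {q2=T, q3=F, q4=T} (q1) contributes 2 new; branch {q2=F, q3=T, q4=T} (q1) contributes 2 new; branch {q2=F, q3=T, q4=T} (q1) contributes 0 new; branch {q3=F} (q1, q2, q4) contributes 6 new; branch {q2=T, q3=F} (q1, q4) contributes 0 new; branch {q1=T, q3=F} (q2, q4) contributes 0 new; branch {q2=F, q3=F} (q1, q4) contributes 0 new. Total: 10.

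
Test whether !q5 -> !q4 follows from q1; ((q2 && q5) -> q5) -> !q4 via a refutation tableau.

Initial set: {T q1; T (((q2 && q5) -> q5) -> !q4); F (!q5 -> !q4)}.
F (!q5 -> !q4): α-rule — add T !q5, F !q4.
T (((q2 && q5) -> q5) -> !q4): β-rule — branch into F ((q2 && q5) -> q5)  //  T !q4.
  branch 1 (add F ((q2 && q5) -> q5)):
    F ((q2 && q5) -> q5): α-rule — add T (q2 && q5), F q5.
    T (q2 && q5): α-rule — add T q2, T q5.
    × closes — contains both q5 and !q5.
  branch 2 (add T !q4):
    × closes — contains both q4 and !q4.
All 2 branches close.
Every branch closed, so the premises entail the conclusion.

Yes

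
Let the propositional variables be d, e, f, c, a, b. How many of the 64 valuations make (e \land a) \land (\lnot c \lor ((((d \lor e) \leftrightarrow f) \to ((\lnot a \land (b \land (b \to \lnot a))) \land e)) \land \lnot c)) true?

8

Initial set: {((e \land a) \land (\lnot c \lor ((((d \lor e) \leftrightarrow f) \to ((\lnot a \land (b \land (b \to \lnot a))) \land e)) \land \lnot c)))}.
((e \land a) \land (\lnot c \lor ((((d \lor e) \leftrightarrow f) \to ((\lnot a \land (b \land (b \to \lnot a))) \land e)) \land \lnot c))): α-rule — add (e \land a), (\lnot c \lor ((((d \lor e) \leftrightarrow f) \to ((\lnot a \land (b \land (b \to \lnot a))) \land e)) \land \lnot c)).
(e \land a): α-rule — add e, a.
(\lnot c \lor ((((d \lor e) \leftrightarrow f) \to ((\lnot a \land (b \land (b \to \lnot a))) \land e)) \land \lnot c)): β-rule — branch into \lnot c  //  ((((d \lor e) \leftrightarrow f) \to ((\lnot a \land (b \land (b \to \lnot a))) \land e)) \land \lnot c).
  branch 1 (add \lnot c):
    ○ open, literals {a=true, c=false, e=true}.
  branch 2 (add ((((d \lor e) \leftrightarrow f) \to ((\lnot a \land (b \land (b \to \lnot a))) \land e)) \land \lnot c)):
    ((((d \lor e) \leftrightarrow f) \to ((\lnot a \land (b \land (b \to \lnot a))) \land e)) \land \lnot c): α-rule — add (((d \lor e) \leftrightarrow f) \to ((\lnot a \land (b \land (b \to \lnot a))) \land e)), \lnot c.
    (((d \lor e) \leftrightarrow f) \to ((\lnot a \land (b \land (b \to \lnot a))) \land e)): β-rule — branch into \lnot ((d \lor e) \leftrightarrow f)  //  ((\lnot a \land (b \land (b \to \lnot a))) \land e).
      branch 2.1 (add \lnot ((d \lor e) \leftrightarrow f)):
        \lnot ((d \lor e) \leftrightarrow f): β-rule — branch into (d \lor e), \lnot f  //  \lnot (d \lor e), f.
          branch 2.1.1 (add (d \lor e), \lnot f):
            (d \lor e): β-rule — branch into d  //  e.
              branch 2.1.1.1 (add d):
                ○ open, literals {a=true, c=false, d=true, e=true, f=false}.
              branch 2.1.1.2 (add e):
                ○ open, literals {a=true, c=false, e=true, f=false}.
          branch 2.1.2 (add \lnot (d \lor e), f):
            \lnot (d \lor e): α-rule — add \lnot d, \lnot e.
            × closes — contains both e and \lnot e.
      branch 2.2 (add ((\lnot a \land (b \land (b \to \lnot a))) \land e)):
        ((\lnot a \land (b \land (b \to \lnot a))) \land e): α-rule — add (\lnot a \land (b \land (b \to \lnot a))), e.
        (\lnot a \land (b \land (b \to \lnot a))): α-rule — add \lnot a, (b \land (b \to \lnot a)).
        × closes — contains both a and \lnot a.
2 branches closed, 3 open.
Each open branch fixes some atoms; the unmentioned ones are free. Counting distinct full assignments: branch {a=true, c=false, e=true} (d, f, b) contributes 8 new; branch {a=true, c=false, d=true, e=true, f=false} (b) contributes 0 new; branch {a=true, c=false, e=true, f=false} (d, b) contributes 0 new. Total: 8.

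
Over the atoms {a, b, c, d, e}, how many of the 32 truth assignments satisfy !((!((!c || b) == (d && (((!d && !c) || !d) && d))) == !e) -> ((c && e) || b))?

4

Initial set: {!((!((!c || b) == (d && (((!d && !c) || !d) && d))) == !e) -> ((c && e) || b))}.
!((!((!c || b) == (d && (((!d && !c) || !d) && d))) == !e) -> ((c && e) || b)): α-rule — add (!((!c || b) == (d && (((!d && !c) || !d) && d))) == !e), !((c && e) || b).
!((c && e) || b): α-rule — add !(c && e), !b.
(!((!c || b) == (d && (((!d && !c) || !d) && d))) == !e): β-rule — branch into !((!c || b) == (d && (((!d && !c) || !d) && d))), !e  //  !!((!c || b) == (d && (((!d && !c) || !d) && d))), !!e.
  branch 1 (add !((!c || b) == (d && (((!d && !c) || !d) && d))), !e):
    !(c && e): β-rule — branch into !c  //  !e.
      branch 1.1 (add !c):
        !((!c || b) == (d && (((!d && !c) || !d) && d))): β-rule — branch into (!c || b), !(d && (((!d && !c) || !d) && d))  //  !(!c || b), (d && (((!d && !c) || !d) && d)).
          branch 1.1.1 (add (!c || b), !(d && (((!d && !c) || !d) && d))):
            (!c || b): β-rule — branch into !c  //  b.
              branch 1.1.1.1 (add !c):
                !(d && (((!d && !c) || !d) && d)): β-rule — branch into !d  //  !(((!d && !c) || !d) && d).
                  branch 1.1.1.1.1 (add !d):
                    ○ open, literals {b=F, c=F, d=F, e=F}.
                  branch 1.1.1.1.2 (add !(((!d && !c) || !d) && d)):
                    !(((!d && !c) || !d) && d): β-rule — branch into !((!d && !c) || !d)  //  !d.
                      branch 1.1.1.1.2.1 (add !((!d && !c) || !d)):
                        !((!d && !c) || !d): α-rule — add !(!d && !c), !!d.
                        !(!d && !c): β-rule — branch into !!d  //  !!c.
                          branch 1.1.1.1.2.1.1 (add !!d):
                            ○ open, literals {b=F, c=F, d=T, e=F}.
                          branch 1.1.1.1.2.1.2 (add !!c):
                            × closes — contains both c and !c.
                      branch 1.1.1.1.2.2 (add !d):
                        ○ open, literals {b=F, c=F, d=F, e=F}.
              branch 1.1.1.2 (add b):
                × closes — contains both b and !b.
          branch 1.1.2 (add !(!c || b), (d && (((!d && !c) || !d) && d))):
            !(!c || b): α-rule — add !!c, !b.
            × closes — contains both c and !c.
      branch 1.2 (add !e):
        !((!c || b) == (d && (((!d && !c) || !d) && d))): β-rule — branch into (!c || b), !(d && (((!d && !c) || !d) && d))  //  !(!c || b), (d && (((!d && !c) || !d) && d)).
          branch 1.2.1 (add (!c || b), !(d && (((!d && !c) || !d) && d))):
            (!c || b): β-rule — branch into !c  //  b.
              branch 1.2.1.1 (add !c):
                !(d && (((!d && !c) || !d) && d)): β-rule — branch into !d  //  !(((!d && !c) || !d) && d).
                  branch 1.2.1.1.1 (add !d):
                    ○ open, literals {b=F, c=F, d=F, e=F}.
                  branch 1.2.1.1.2 (add !(((!d && !c) || !d) && d)):
                    !(((!d && !c) || !d) && d): β-rule — branch into !((!d && !c) || !d)  //  !d.
                      branch 1.2.1.1.2.1 (add !((!d && !c) || !d)):
                        !((!d && !c) || !d): α-rule — add !(!d && !c), !!d.
                        !(!d && !c): β-rule — branch into !!d  //  !!c.
                          branch 1.2.1.1.2.1.1 (add !!d):
                            ○ open, literals {b=F, c=F, d=T, e=F}.
                          branch 1.2.1.1.2.1.2 (add !!c):
                            × closes — contains both c and !c.
                      branch 1.2.1.1.2.2 (add !d):
                        ○ open, literals {b=F, c=F, d=F, e=F}.
              branch 1.2.1.2 (add b):
                × closes — contains both b and !b.
          branch 1.2.2 (add !(!c || b), (d && (((!d && !c) || !d) && d))):
            !(!c || b): α-rule — add !!c, !b.
            (d && (((!d && !c) || !d) && d)): α-rule — add d, (((!d && !c) || !d) && d).
            (((!d && !c) || !d) && d): α-rule — add ((!d && !c) || !d), d.
            ((!d && !c) || !d): β-rule — branch into (!d && !c)  //  !d.
              branch 1.2.2.1 (add (!d && !c)):
                (!d && !c): α-rule — add !d, !c.
                × closes — contains both d and !d.
              branch 1.2.2.2 (add !d):
                × closes — contains both d and !d.
  branch 2 (add !!((!c || b) == (d && (((!d && !c) || !d) && d))), !!e):
    !(c && e): β-rule — branch into !c  //  !e.
      branch 2.1 (add !c):
        !!((!c || b) == (d && (((!d && !c) || !d) && d))): β-rule — branch into (!c || b), (d && (((!d && !c) || !d) && d))  //  !(!c || b), !(d && (((!d && !c) || !d) && d)).
          branch 2.1.1 (add (!c || b), (d && (((!d && !c) || !d) && d))):
            (d && (((!d && !c) || !d) && d)): α-rule — add d, (((!d && !c) || !d) && d).
            (((!d && !c) || !d) && d): α-rule — add ((!d && !c) || !d), d.
            (!c || b): β-rule — branch into !c  //  b.
              branch 2.1.1.1 (add !c):
                ((!d && !c) || !d): β-rule — branch into (!d && !c)  //  !d.
                  branch 2.1.1.1.1 (add (!d && !c)):
                    (!d && !c): α-rule — add !d, !c.
                    × closes — contains both d and !d.
                  branch 2.1.1.1.2 (add !d):
                    × closes — contains both d and !d.
              branch 2.1.1.2 (add b):
                × closes — contains both b and !b.
          branch 2.1.2 (add !(!c || b), !(d && (((!d && !c) || !d) && d))):
            !(!c || b): α-rule — add !!c, !b.
            × closes — contains both c and !c.
      branch 2.2 (add !e):
        × closes — contains both e and !e.
12 branches closed, 6 open.
Each open branch fixes some atoms; the unmentioned ones are free. Counting distinct full assignments: branch {b=F, c=F, d=F, e=F} (a) contributes 2 new; branch {b=F, c=F, d=T, e=F} (a) contributes 2 new; branch {b=F, c=F, d=F, e=F} (a) contributes 0 new; branch {b=F, c=F, d=F, e=F} (a) contributes 0 new; branch {b=F, c=F, d=T, e=F} (a) contributes 0 new; branch {b=F, c=F, d=F, e=F} (a) contributes 0 new. Total: 4.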